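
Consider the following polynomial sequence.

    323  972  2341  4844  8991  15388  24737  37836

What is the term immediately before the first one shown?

76

649, 1369, 2503, 4147, 6397, 9349, 13099
720, 1134, 1644, 2250, 2952, 3750
414, 510, 606, 702, 798
96, 96, 96, 96
The fourth differences are constant at 96.
Work back: 414 − 96 = 318;  720 − 318 = 402;  649 − 402 = 247;  323 − 247 = 76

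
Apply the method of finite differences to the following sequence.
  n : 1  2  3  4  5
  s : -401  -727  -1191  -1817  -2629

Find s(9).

-8217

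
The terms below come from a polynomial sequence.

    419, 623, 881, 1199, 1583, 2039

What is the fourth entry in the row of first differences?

Δ: 204, 258, 318, 384, 456
Δ²: 54, 60, 66, 72
Δ³: 6, 6, 6

384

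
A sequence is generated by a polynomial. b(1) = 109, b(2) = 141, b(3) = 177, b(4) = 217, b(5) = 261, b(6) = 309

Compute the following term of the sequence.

361

Δ: 32  36  40  44  48
Δ²: 4  4  4  4
Constant second difference = 4, so extend:
48 + 4 = 52;  309 + 52 = 361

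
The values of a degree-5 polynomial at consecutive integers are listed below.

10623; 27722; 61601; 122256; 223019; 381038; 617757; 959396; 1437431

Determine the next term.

Δ: 17099, 33879, 60655, 100763, 158019, 236719, 341639, 478035
Δ²: 16780, 26776, 40108, 57256, 78700, 104920, 136396
Δ³: 9996, 13332, 17148, 21444, 26220, 31476
Δ⁴: 3336, 3816, 4296, 4776, 5256
Δ⁵: 480, 480, 480, 480
Fifth differences constant at 480.
5256 + 480 = 5736;  31476 + 5736 = 37212;  136396 + 37212 = 173608;  478035 + 173608 = 651643;  1437431 + 651643 = 2089074

2089074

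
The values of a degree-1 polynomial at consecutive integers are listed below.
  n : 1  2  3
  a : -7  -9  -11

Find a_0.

D1: -2, -2
The first differences are constant at -2.
Work back: -7 + 2 = -5

-5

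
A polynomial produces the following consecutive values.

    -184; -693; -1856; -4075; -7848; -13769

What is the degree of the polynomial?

Δ: -509, -1163, -2219, -3773, -5921
Δ²: -654, -1056, -1554, -2148
Δ³: -402, -498, -594
Δ⁴: -96, -96
The fourth differences are constant, so the polynomial has degree 4.

4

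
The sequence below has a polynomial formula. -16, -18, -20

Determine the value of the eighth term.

-30

Δ: -2, -2
Constant first difference = -2, so extend:
-20 − 2 = -22
-22 − 2 = -24
-24 − 2 = -26
-26 − 2 = -28
-28 − 2 = -30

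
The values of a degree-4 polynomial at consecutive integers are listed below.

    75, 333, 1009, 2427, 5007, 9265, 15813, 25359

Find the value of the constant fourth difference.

96

First differences: 258, 676, 1418, 2580, 4258, 6548, 9546
Second differences: 418, 742, 1162, 1678, 2290, 2998
Third differences: 324, 420, 516, 612, 708
Fourth differences: 96, 96, 96, 96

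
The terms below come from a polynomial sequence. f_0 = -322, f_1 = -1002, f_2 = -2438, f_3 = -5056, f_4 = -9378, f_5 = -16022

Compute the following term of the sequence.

-25702

-680 , -1436 , -2618 , -4322 , -6644
-756 , -1182 , -1704 , -2322
-426 , -522 , -618
-96 , -96
The fourth differences are constant (-96).
-618 − 96 = -714;  -2322 − 714 = -3036;  -6644 − 3036 = -9680;  -16022 − 9680 = -25702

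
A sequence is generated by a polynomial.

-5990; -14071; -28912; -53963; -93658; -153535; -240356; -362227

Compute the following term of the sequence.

-528718

Δ: -8081 , -14841 , -25051 , -39695 , -59877 , -86821 , -121871
Δ²: -6760 , -10210 , -14644 , -20182 , -26944 , -35050
Δ³: -3450 , -4434 , -5538 , -6762 , -8106
Δ⁴: -984 , -1104 , -1224 , -1344
Δ⁵: -120 , -120 , -120
Fifth differences constant at -120.
-1344 − 120 = -1464;  -8106 − 1464 = -9570;  -35050 − 9570 = -44620;  -121871 − 44620 = -166491;  -362227 − 166491 = -528718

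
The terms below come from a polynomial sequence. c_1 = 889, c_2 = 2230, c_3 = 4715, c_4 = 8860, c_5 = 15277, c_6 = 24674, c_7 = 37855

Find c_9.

D1: 1341, 2485, 4145, 6417, 9397, 13181
D2: 1144, 1660, 2272, 2980, 3784
D3: 516, 612, 708, 804
D4: 96, 96, 96
Constant fourth difference = 96, so extend:
804 + 96 = 900;  3784 + 900 = 4684;  13181 + 4684 = 17865;  37855 + 17865 = 55720
900 + 96 = 996;  4684 + 996 = 5680;  17865 + 5680 = 23545;  55720 + 23545 = 79265

79265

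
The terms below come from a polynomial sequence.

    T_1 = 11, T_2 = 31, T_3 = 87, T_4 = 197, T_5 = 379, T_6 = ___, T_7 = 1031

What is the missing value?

Using the first 5 terms:
20, 56, 110, 182
36, 54, 72
18, 18
Constant third difference = 18.
Extend forward: 72 + 18 = 90;  182 + 90 = 272;  379 + 272 = 651

651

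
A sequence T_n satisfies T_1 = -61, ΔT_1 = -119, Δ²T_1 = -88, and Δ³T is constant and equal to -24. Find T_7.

-2575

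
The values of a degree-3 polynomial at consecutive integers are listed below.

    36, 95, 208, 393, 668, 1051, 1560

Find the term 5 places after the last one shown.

Δ: 59, 113, 185, 275, 383, 509
Δ²: 54, 72, 90, 108, 126
Δ³: 18, 18, 18, 18
Constant third difference = 18, so extend:
126 + 18 = 144;  509 + 144 = 653;  1560 + 653 = 2213
144 + 18 = 162;  653 + 162 = 815;  2213 + 815 = 3028
162 + 18 = 180;  815 + 180 = 995;  3028 + 995 = 4023
180 + 18 = 198;  995 + 198 = 1193;  4023 + 1193 = 5216
198 + 18 = 216;  1193 + 216 = 1409;  5216 + 1409 = 6625

6625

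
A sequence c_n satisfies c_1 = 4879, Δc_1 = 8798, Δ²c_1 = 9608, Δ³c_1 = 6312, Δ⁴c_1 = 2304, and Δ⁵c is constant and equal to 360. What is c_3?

32083

Build the table forward from the leading diagonal:
Δ⁵: 360  360  360
Δ⁴: 2304  2664  3024
Δ³: 6312  8616  11280
Δ²: 9608  15920  24536
Δ: 8798  18406  34326
c: 4879  13677  32083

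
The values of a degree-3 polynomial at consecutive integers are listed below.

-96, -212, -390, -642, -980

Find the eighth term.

Δ: -116  -178  -252  -338
Δ²: -62  -74  -86
Δ³: -12  -12
Constant third difference = -12, so extend:
-86 − 12 = -98;  -338 − 98 = -436;  -980 − 436 = -1416
-98 − 12 = -110;  -436 − 110 = -546;  -1416 − 546 = -1962
-110 − 12 = -122;  -546 − 122 = -668;  -1962 − 668 = -2630

-2630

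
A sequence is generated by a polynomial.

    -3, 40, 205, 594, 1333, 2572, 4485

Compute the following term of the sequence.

7270

Δ: 43  165  389  739  1239  1913
Δ²: 122  224  350  500  674
Δ³: 102  126  150  174
Δ⁴: 24  24  24
The fourth differences are constant (24).
174 + 24 = 198;  674 + 198 = 872;  1913 + 872 = 2785;  4485 + 2785 = 7270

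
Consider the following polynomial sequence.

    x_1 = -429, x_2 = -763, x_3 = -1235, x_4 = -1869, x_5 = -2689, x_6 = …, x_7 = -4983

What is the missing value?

-3719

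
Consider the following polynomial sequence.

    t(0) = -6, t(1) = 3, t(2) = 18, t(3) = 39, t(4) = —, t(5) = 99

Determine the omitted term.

66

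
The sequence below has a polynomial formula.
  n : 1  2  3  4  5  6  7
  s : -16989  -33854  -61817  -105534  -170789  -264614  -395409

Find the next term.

-16865, -27963, -43717, -65255, -93825, -130795
-11098, -15754, -21538, -28570, -36970
-4656, -5784, -7032, -8400
-1128, -1248, -1368
-120, -120
The fifth differences are constant (-120).
-1368 − 120 = -1488;  -8400 − 1488 = -9888;  -36970 − 9888 = -46858;  -130795 − 46858 = -177653;  -395409 − 177653 = -573062

-573062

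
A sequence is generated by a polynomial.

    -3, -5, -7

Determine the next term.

Δ: -2, -2
First differences constant at -2.
-7 − 2 = -9

-9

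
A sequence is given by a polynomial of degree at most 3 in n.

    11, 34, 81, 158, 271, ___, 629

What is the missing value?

426

Using the first 5 terms:
23, 47, 77, 113
24, 30, 36
6, 6
Constant third difference = 6.
Extend forward: 36 + 6 = 42;  113 + 42 = 155;  271 + 155 = 426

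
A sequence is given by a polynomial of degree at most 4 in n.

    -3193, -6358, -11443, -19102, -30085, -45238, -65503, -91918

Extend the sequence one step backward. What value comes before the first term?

Δ: -3165  -5085  -7659  -10983  -15153  -20265  -26415
Δ²: -1920  -2574  -3324  -4170  -5112  -6150
Δ³: -654  -750  -846  -942  -1038
Δ⁴: -96  -96  -96  -96
The fourth differences are constant at -96.
Work back: -654 + 96 = -558;  -1920 + 558 = -1362;  -3165 + 1362 = -1803;  -3193 + 1803 = -1390

-1390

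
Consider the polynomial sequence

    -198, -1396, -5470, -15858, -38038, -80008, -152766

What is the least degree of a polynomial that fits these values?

5

Δ: -1198, -4074, -10388, -22180, -41970, -72758
Δ²: -2876, -6314, -11792, -19790, -30788
Δ³: -3438, -5478, -7998, -10998
Δ⁴: -2040, -2520, -3000
Δ⁵: -480, -480
The fifth differences are constant, so the polynomial has degree 5.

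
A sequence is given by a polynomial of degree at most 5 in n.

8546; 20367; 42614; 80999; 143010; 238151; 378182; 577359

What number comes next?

852674

Δ: 11821  22247  38385  62011  95141  140031  199177
Δ²: 10426  16138  23626  33130  44890  59146
Δ³: 5712  7488  9504  11760  14256
Δ⁴: 1776  2016  2256  2496
Δ⁵: 240  240  240
Fifth differences constant at 240.
2496 + 240 = 2736;  14256 + 2736 = 16992;  59146 + 16992 = 76138;  199177 + 76138 = 275315;  577359 + 275315 = 852674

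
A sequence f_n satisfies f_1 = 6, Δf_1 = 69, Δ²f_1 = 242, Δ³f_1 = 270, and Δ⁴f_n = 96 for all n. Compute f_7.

10890

Build the table forward from the leading diagonal:
Fourth differences: 96, 96, 96, 96, 96, 96, 96
Third differences: 270, 366, 462, 558, 654, 750, 846
Second differences: 242, 512, 878, 1340, 1898, 2552, 3302
First differences: 69, 311, 823, 1701, 3041, 4939, 7491
f: 6, 75, 386, 1209, 2910, 5951, 10890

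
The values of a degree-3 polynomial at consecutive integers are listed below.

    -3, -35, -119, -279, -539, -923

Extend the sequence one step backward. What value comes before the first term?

1

-32, -84, -160, -260, -384
-52, -76, -100, -124
-24, -24, -24
The third differences are constant at -24.
Work back: -52 + 24 = -28;  -32 + 28 = -4;  -3 + 4 = 1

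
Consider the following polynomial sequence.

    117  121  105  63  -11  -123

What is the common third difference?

First differences: 4, -16, -42, -74, -112
Second differences: -20, -26, -32, -38
Third differences: -6, -6, -6

-6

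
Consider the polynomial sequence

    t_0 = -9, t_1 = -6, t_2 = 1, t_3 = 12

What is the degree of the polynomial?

2

3, 7, 11
4, 4
The second differences are constant, so the polynomial has degree 2.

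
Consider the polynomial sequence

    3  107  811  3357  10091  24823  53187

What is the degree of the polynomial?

104, 704, 2546, 6734, 14732, 28364
600, 1842, 4188, 7998, 13632
1242, 2346, 3810, 5634
1104, 1464, 1824
360, 360
The fifth differences are constant, so the polynomial has degree 5.

5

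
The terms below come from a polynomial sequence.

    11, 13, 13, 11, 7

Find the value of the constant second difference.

First differences: 2, 0, -2, -4
Second differences: -2, -2, -2

-2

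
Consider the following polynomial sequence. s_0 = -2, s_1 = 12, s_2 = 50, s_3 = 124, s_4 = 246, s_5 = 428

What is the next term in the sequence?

682

14, 38, 74, 122, 182
24, 36, 48, 60
12, 12, 12
Third differences constant at 12.
60 + 12 = 72;  182 + 72 = 254;  428 + 254 = 682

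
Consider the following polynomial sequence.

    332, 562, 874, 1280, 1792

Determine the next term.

2422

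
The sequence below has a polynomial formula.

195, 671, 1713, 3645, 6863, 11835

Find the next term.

19101

D1: 476, 1042, 1932, 3218, 4972
D2: 566, 890, 1286, 1754
D3: 324, 396, 468
D4: 72, 72
The fourth differences are constant (72).
468 + 72 = 540;  1754 + 540 = 2294;  4972 + 2294 = 7266;  11835 + 7266 = 19101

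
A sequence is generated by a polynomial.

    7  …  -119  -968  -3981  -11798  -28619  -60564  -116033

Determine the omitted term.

Using the last 7 terms:
Δ: -849  -3013  -7817  -16821  -31945  -55469
Δ²: -2164  -4804  -9004  -15124  -23524
Δ³: -2640  -4200  -6120  -8400
Δ⁴: -1560  -1920  -2280
Δ⁵: -360  -360
Constant fifth difference = -360.
Extend backward: -1560 + 360 = -1200;  -2640 + 1200 = -1440;  -2164 + 1440 = -724;  -849 + 724 = -125;  -119 + 125 = 6

6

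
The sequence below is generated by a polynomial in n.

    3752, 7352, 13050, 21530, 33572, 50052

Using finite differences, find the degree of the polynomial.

D1: 3600, 5698, 8480, 12042, 16480
D2: 2098, 2782, 3562, 4438
D3: 684, 780, 876
D4: 96, 96
The fourth differences are constant, so the polynomial has degree 4.

4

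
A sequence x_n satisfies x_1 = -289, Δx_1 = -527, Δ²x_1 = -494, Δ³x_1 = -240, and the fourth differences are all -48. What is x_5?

-6369

Build the table forward from the leading diagonal:
D4: -48  -48  -48  -48  -48
D3: -240  -288  -336  -384  -432
D2: -494  -734  -1022  -1358  -1742
D1: -527  -1021  -1755  -2777  -4135
x: -289  -816  -1837  -3592  -6369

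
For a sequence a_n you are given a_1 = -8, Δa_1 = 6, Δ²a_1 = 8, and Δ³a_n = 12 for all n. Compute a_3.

Build the table forward from the leading diagonal:
Third differences: 12  12  12
Second differences: 8  20  32
First differences: 6  14  34
a: -8  -2  12

12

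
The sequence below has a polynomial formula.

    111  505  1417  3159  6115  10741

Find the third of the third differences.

Δ: 394, 912, 1742, 2956, 4626
Δ²: 518, 830, 1214, 1670
Δ³: 312, 384, 456
Δ⁴: 72, 72

456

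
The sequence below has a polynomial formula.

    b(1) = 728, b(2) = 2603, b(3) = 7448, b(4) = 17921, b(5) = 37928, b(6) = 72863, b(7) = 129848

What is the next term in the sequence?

First differences: 1875 , 4845 , 10473 , 20007 , 34935 , 56985
Second differences: 2970 , 5628 , 9534 , 14928 , 22050
Third differences: 2658 , 3906 , 5394 , 7122
Fourth differences: 1248 , 1488 , 1728
Fifth differences: 240 , 240
The fifth differences are constant (240).
1728 + 240 = 1968;  7122 + 1968 = 9090;  22050 + 9090 = 31140;  56985 + 31140 = 88125;  129848 + 88125 = 217973

217973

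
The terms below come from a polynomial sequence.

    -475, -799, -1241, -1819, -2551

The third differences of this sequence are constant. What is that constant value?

First differences: -324, -442, -578, -732
Second differences: -118, -136, -154
Third differences: -18, -18

-18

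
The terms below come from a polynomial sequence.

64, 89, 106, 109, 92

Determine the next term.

49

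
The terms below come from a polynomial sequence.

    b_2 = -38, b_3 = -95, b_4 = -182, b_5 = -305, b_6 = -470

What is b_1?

-57  -87  -123  -165
-30  -36  -42
-6  -6
The third differences are constant at -6.
Work back: -30 + 6 = -24;  -57 + 24 = -33;  -38 + 33 = -5

-5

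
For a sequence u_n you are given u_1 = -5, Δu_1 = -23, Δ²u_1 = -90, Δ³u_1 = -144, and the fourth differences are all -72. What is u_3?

-141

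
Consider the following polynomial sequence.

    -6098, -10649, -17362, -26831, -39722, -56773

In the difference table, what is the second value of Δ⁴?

-72

First differences: -4551, -6713, -9469, -12891, -17051
Second differences: -2162, -2756, -3422, -4160
Third differences: -594, -666, -738
Fourth differences: -72, -72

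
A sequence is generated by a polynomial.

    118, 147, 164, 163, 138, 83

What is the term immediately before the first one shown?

D1: 29, 17, -1, -25, -55
D2: -12, -18, -24, -30
D3: -6, -6, -6
The third differences are constant at -6.
Work back: -12 + 6 = -6;  29 + 6 = 35;  118 − 35 = 83

83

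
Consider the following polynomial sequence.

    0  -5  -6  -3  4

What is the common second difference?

4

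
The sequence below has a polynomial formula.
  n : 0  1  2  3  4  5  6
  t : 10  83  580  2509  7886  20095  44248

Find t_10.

D1: 73  497  1929  5377  12209  24153
D2: 424  1432  3448  6832  11944
D3: 1008  2016  3384  5112
D4: 1008  1368  1728
D5: 360  360
Constant fifth difference = 360, so extend:
1728 + 360 = 2088;  5112 + 2088 = 7200;  11944 + 7200 = 19144;  24153 + 19144 = 43297;  44248 + 43297 = 87545
2088 + 360 = 2448;  7200 + 2448 = 9648;  19144 + 9648 = 28792;  43297 + 28792 = 72089;  87545 + 72089 = 159634
2448 + 360 = 2808;  9648 + 2808 = 12456;  28792 + 12456 = 41248;  72089 + 41248 = 113337;  159634 + 113337 = 272971
2808 + 360 = 3168;  12456 + 3168 = 15624;  41248 + 15624 = 56872;  113337 + 56872 = 170209;  272971 + 170209 = 443180

443180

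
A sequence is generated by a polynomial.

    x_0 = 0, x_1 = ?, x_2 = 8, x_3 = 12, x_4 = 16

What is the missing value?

4

Using the last 3 terms:
Δ: 4  4
Constant first difference = 4.
Extend backward: 8 − 4 = 4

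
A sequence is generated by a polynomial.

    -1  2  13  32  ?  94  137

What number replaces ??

Using the first 4 terms:
First differences: 3, 11, 19
Second differences: 8, 8
Constant second difference = 8.
Extend forward: 19 + 8 = 27;  32 + 27 = 59

59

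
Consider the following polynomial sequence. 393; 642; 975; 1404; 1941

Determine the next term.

2598

Δ: 249, 333, 429, 537
Δ²: 84, 96, 108
Δ³: 12, 12
The third differences are constant (12).
108 + 12 = 120;  537 + 120 = 657;  1941 + 657 = 2598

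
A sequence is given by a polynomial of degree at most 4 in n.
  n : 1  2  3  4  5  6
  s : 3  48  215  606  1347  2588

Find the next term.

4503

First differences: 45 , 167 , 391 , 741 , 1241
Second differences: 122 , 224 , 350 , 500
Third differences: 102 , 126 , 150
Fourth differences: 24 , 24
Fourth differences constant at 24.
150 + 24 = 174;  500 + 174 = 674;  1241 + 674 = 1915;  2588 + 1915 = 4503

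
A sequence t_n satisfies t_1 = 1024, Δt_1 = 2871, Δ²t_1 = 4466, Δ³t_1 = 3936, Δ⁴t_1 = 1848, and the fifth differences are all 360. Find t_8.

324907

Build the table forward from the leading diagonal:
Fifth differences: 360, 360, 360, 360, 360, 360, 360, 360
Fourth differences: 1848, 2208, 2568, 2928, 3288, 3648, 4008, 4368
Third differences: 3936, 5784, 7992, 10560, 13488, 16776, 20424, 24432
Second differences: 4466, 8402, 14186, 22178, 32738, 46226, 63002, 83426
First differences: 2871, 7337, 15739, 29925, 52103, 84841, 131067, 194069
t: 1024, 3895, 11232, 26971, 56896, 108999, 193840, 324907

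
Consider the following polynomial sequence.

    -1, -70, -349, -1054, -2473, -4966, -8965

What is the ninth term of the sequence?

-23569

D1: -69 , -279 , -705 , -1419 , -2493 , -3999
D2: -210 , -426 , -714 , -1074 , -1506
D3: -216 , -288 , -360 , -432
D4: -72 , -72 , -72
The fourth differences are constant (-72).
-432 − 72 = -504;  -1506 − 504 = -2010;  -3999 − 2010 = -6009;  -8965 − 6009 = -14974
-504 − 72 = -576;  -2010 − 576 = -2586;  -6009 − 2586 = -8595;  -14974 − 8595 = -23569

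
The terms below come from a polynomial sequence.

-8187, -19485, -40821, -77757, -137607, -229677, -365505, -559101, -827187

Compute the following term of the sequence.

First differences: -11298, -21336, -36936, -59850, -92070, -135828, -193596, -268086
Second differences: -10038, -15600, -22914, -32220, -43758, -57768, -74490
Third differences: -5562, -7314, -9306, -11538, -14010, -16722
Fourth differences: -1752, -1992, -2232, -2472, -2712
Fifth differences: -240, -240, -240, -240
The fifth differences are constant (-240).
-2712 − 240 = -2952;  -16722 − 2952 = -19674;  -74490 − 19674 = -94164;  -268086 − 94164 = -362250;  -827187 − 362250 = -1189437

-1189437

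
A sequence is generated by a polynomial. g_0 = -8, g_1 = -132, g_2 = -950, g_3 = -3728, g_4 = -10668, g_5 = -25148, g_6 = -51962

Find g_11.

-668192

First differences: -124  -818  -2778  -6940  -14480  -26814
Second differences: -694  -1960  -4162  -7540  -12334
Third differences: -1266  -2202  -3378  -4794
Fourth differences: -936  -1176  -1416
Fifth differences: -240  -240
Fifth differences constant at -240.
-1416 − 240 = -1656;  -4794 − 1656 = -6450;  -12334 − 6450 = -18784;  -26814 − 18784 = -45598;  -51962 − 45598 = -97560
-1656 − 240 = -1896;  -6450 − 1896 = -8346;  -18784 − 8346 = -27130;  -45598 − 27130 = -72728;  -97560 − 72728 = -170288
-1896 − 240 = -2136;  -8346 − 2136 = -10482;  -27130 − 10482 = -37612;  -72728 − 37612 = -110340;  -170288 − 110340 = -280628
-2136 − 240 = -2376;  -10482 − 2376 = -12858;  -37612 − 12858 = -50470;  -110340 − 50470 = -160810;  -280628 − 160810 = -441438
-2376 − 240 = -2616;  -12858 − 2616 = -15474;  -50470 − 15474 = -65944;  -160810 − 65944 = -226754;  -441438 − 226754 = -668192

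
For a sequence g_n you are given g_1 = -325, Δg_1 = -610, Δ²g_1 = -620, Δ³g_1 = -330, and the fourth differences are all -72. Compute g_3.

-2165

Build the table forward from the leading diagonal:
Fourth differences: -72, -72, -72
Third differences: -330, -402, -474
Second differences: -620, -950, -1352
First differences: -610, -1230, -2180
g: -325, -935, -2165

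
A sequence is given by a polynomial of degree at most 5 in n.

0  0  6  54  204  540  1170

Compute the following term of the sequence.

2226

0 , 6 , 48 , 150 , 336 , 630
6 , 42 , 102 , 186 , 294
36 , 60 , 84 , 108
24 , 24 , 24
The fourth differences are constant (24).
108 + 24 = 132;  294 + 132 = 426;  630 + 426 = 1056;  1170 + 1056 = 2226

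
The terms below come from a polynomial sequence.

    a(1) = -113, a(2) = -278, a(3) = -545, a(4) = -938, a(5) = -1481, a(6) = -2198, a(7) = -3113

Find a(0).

-26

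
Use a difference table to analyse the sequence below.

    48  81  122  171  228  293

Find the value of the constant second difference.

D1: 33, 41, 49, 57, 65
D2: 8, 8, 8, 8

8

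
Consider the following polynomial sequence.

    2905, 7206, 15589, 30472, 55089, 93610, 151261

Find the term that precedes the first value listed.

4301, 8383, 14883, 24617, 38521, 57651
4082, 6500, 9734, 13904, 19130
2418, 3234, 4170, 5226
816, 936, 1056
120, 120
The fifth differences are constant at 120.
Work back: 816 − 120 = 696;  2418 − 696 = 1722;  4082 − 1722 = 2360;  4301 − 2360 = 1941;  2905 − 1941 = 964

964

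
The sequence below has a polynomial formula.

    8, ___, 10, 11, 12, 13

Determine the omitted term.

9

Using the last 4 terms:
Δ: 1  1  1
Constant first difference = 1.
Extend backward: 10 − 1 = 9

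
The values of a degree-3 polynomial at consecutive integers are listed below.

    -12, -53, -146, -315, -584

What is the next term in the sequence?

D1: -41, -93, -169, -269
D2: -52, -76, -100
D3: -24, -24
Constant third difference = -24, so extend:
-100 − 24 = -124;  -269 − 124 = -393;  -584 − 393 = -977

-977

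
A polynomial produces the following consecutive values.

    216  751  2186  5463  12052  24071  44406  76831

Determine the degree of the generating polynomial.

5

D1: 535, 1435, 3277, 6589, 12019, 20335, 32425
D2: 900, 1842, 3312, 5430, 8316, 12090
D3: 942, 1470, 2118, 2886, 3774
D4: 528, 648, 768, 888
D5: 120, 120, 120
The fifth differences are constant, so the polynomial has degree 5.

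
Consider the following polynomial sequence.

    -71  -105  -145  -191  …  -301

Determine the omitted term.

-243

Using the first 4 terms:
-34  -40  -46
-6  -6
Constant second difference = -6.
Extend forward: -46 − 6 = -52;  -191 − 52 = -243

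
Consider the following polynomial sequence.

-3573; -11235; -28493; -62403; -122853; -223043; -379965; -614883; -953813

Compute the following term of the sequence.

-1428003

Δ: -7662, -17258, -33910, -60450, -100190, -156922, -234918, -338930
Δ²: -9596, -16652, -26540, -39740, -56732, -77996, -104012
Δ³: -7056, -9888, -13200, -16992, -21264, -26016
Δ⁴: -2832, -3312, -3792, -4272, -4752
Δ⁵: -480, -480, -480, -480
Constant fifth difference = -480, so extend:
-4752 − 480 = -5232;  -26016 − 5232 = -31248;  -104012 − 31248 = -135260;  -338930 − 135260 = -474190;  -953813 − 474190 = -1428003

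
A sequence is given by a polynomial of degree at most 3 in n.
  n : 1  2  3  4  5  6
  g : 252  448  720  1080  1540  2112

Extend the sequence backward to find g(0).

120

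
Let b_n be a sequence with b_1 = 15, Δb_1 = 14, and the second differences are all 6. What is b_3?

Build the table forward from the leading diagonal:
Second differences: 6  6  6
First differences: 14  20  26
b: 15  29  49

49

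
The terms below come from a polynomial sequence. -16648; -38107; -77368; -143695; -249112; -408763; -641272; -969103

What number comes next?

-1418920

Δ: -21459 , -39261 , -66327 , -105417 , -159651 , -232509 , -327831
Δ²: -17802 , -27066 , -39090 , -54234 , -72858 , -95322
Δ³: -9264 , -12024 , -15144 , -18624 , -22464
Δ⁴: -2760 , -3120 , -3480 , -3840
Δ⁵: -360 , -360 , -360
Fifth differences constant at -360.
-3840 − 360 = -4200;  -22464 − 4200 = -26664;  -95322 − 26664 = -121986;  -327831 − 121986 = -449817;  -969103 − 449817 = -1418920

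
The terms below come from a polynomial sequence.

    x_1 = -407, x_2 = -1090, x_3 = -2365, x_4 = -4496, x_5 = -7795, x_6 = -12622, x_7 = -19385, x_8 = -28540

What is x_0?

D1: -683, -1275, -2131, -3299, -4827, -6763, -9155
D2: -592, -856, -1168, -1528, -1936, -2392
D3: -264, -312, -360, -408, -456
D4: -48, -48, -48, -48
The fourth differences are constant at -48.
Work back: -264 + 48 = -216;  -592 + 216 = -376;  -683 + 376 = -307;  -407 + 307 = -100

-100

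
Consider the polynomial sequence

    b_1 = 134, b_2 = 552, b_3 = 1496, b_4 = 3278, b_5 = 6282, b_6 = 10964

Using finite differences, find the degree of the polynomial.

4

D1: 418, 944, 1782, 3004, 4682
D2: 526, 838, 1222, 1678
D3: 312, 384, 456
D4: 72, 72
The fourth differences are constant, so the polynomial has degree 4.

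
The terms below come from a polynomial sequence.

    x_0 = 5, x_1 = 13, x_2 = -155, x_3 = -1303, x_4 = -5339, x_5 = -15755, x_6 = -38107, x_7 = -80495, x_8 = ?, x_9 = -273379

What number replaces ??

-154043

Using the first 8 terms:
D1: 8  -168  -1148  -4036  -10416  -22352  -42388
D2: -176  -980  -2888  -6380  -11936  -20036
D3: -804  -1908  -3492  -5556  -8100
D4: -1104  -1584  -2064  -2544
D5: -480  -480  -480
Constant fifth difference = -480.
Extend forward: -2544 − 480 = -3024;  -8100 − 3024 = -11124;  -20036 − 11124 = -31160;  -42388 − 31160 = -73548;  -80495 − 73548 = -154043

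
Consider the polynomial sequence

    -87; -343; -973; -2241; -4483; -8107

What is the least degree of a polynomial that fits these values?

Δ: -256, -630, -1268, -2242, -3624
Δ²: -374, -638, -974, -1382
Δ³: -264, -336, -408
Δ⁴: -72, -72
The fourth differences are constant, so the polynomial has degree 4.

4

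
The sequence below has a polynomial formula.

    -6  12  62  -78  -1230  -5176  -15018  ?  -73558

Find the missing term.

-35538

Using the first 7 terms:
18  50  -140  -1152  -3946  -9842
32  -190  -1012  -2794  -5896
-222  -822  -1782  -3102
-600  -960  -1320
-360  -360
Constant fifth difference = -360.
Extend forward: -1320 − 360 = -1680;  -3102 − 1680 = -4782;  -5896 − 4782 = -10678;  -9842 − 10678 = -20520;  -15018 − 20520 = -35538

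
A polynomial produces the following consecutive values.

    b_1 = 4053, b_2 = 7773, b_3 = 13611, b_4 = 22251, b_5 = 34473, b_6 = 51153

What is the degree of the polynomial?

4

Δ: 3720, 5838, 8640, 12222, 16680
Δ²: 2118, 2802, 3582, 4458
Δ³: 684, 780, 876
Δ⁴: 96, 96
The fourth differences are constant, so the polynomial has degree 4.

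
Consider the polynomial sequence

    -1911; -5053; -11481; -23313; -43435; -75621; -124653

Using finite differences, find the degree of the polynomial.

5

First differences: -3142, -6428, -11832, -20122, -32186, -49032
Second differences: -3286, -5404, -8290, -12064, -16846
Third differences: -2118, -2886, -3774, -4782
Fourth differences: -768, -888, -1008
Fifth differences: -120, -120
The fifth differences are constant, so the polynomial has degree 5.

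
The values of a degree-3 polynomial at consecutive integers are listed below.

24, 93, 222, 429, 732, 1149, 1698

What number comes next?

2397

D1: 69, 129, 207, 303, 417, 549
D2: 60, 78, 96, 114, 132
D3: 18, 18, 18, 18
Constant third difference = 18, so extend:
132 + 18 = 150;  549 + 150 = 699;  1698 + 699 = 2397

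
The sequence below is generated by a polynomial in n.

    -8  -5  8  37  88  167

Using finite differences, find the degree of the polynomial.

3

3, 13, 29, 51, 79
10, 16, 22, 28
6, 6, 6
The third differences are constant, so the polynomial has degree 3.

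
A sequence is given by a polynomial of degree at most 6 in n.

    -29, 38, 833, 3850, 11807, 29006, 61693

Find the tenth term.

67, 795, 3017, 7957, 17199, 32687
728, 2222, 4940, 9242, 15488
1494, 2718, 4302, 6246
1224, 1584, 1944
360, 360
The fifth differences are constant (360).
1944 + 360 = 2304;  6246 + 2304 = 8550;  15488 + 8550 = 24038;  32687 + 24038 = 56725;  61693 + 56725 = 118418
2304 + 360 = 2664;  8550 + 2664 = 11214;  24038 + 11214 = 35252;  56725 + 35252 = 91977;  118418 + 91977 = 210395
2664 + 360 = 3024;  11214 + 3024 = 14238;  35252 + 14238 = 49490;  91977 + 49490 = 141467;  210395 + 141467 = 351862

351862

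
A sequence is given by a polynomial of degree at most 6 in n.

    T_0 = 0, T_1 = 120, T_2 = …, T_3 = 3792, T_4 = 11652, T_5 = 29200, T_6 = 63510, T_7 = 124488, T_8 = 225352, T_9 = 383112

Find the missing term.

898

Using the last 7 terms:
First differences: 7860  17548  34310  60978  100864  157760
Second differences: 9688  16762  26668  39886  56896
Third differences: 7074  9906  13218  17010
Fourth differences: 2832  3312  3792
Fifth differences: 480  480
Constant fifth difference = 480.
Extend backward: 2832 − 480 = 2352;  7074 − 2352 = 4722;  9688 − 4722 = 4966;  7860 − 4966 = 2894;  3792 − 2894 = 898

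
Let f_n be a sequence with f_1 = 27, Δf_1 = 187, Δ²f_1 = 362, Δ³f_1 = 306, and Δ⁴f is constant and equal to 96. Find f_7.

14139

Build the table forward from the leading diagonal:
Δ⁴: 96, 96, 96, 96, 96, 96, 96
Δ³: 306, 402, 498, 594, 690, 786, 882
Δ²: 362, 668, 1070, 1568, 2162, 2852, 3638
Δ: 187, 549, 1217, 2287, 3855, 6017, 8869
f: 27, 214, 763, 1980, 4267, 8122, 14139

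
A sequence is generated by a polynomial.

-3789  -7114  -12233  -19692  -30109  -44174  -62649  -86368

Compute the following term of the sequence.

-116237

Δ: -3325  -5119  -7459  -10417  -14065  -18475  -23719
Δ²: -1794  -2340  -2958  -3648  -4410  -5244
Δ³: -546  -618  -690  -762  -834
Δ⁴: -72  -72  -72  -72
The fourth differences are constant (-72).
-834 − 72 = -906;  -5244 − 906 = -6150;  -23719 − 6150 = -29869;  -86368 − 29869 = -116237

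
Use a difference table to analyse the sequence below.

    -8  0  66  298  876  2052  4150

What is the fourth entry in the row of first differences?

D1: 8, 66, 232, 578, 1176, 2098
D2: 58, 166, 346, 598, 922
D3: 108, 180, 252, 324
D4: 72, 72, 72

578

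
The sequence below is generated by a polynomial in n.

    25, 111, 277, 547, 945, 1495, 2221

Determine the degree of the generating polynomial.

3

D1: 86, 166, 270, 398, 550, 726
D2: 80, 104, 128, 152, 176
D3: 24, 24, 24, 24
The third differences are constant, so the polynomial has degree 3.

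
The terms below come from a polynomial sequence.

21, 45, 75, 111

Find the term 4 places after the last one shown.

315

24, 30, 36
6, 6
Second differences constant at 6.
36 + 6 = 42;  111 + 42 = 153
42 + 6 = 48;  153 + 48 = 201
48 + 6 = 54;  201 + 54 = 255
54 + 6 = 60;  255 + 60 = 315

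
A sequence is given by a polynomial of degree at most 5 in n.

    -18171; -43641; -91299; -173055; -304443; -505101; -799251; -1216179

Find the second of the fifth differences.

-480

Δ: -25470, -47658, -81756, -131388, -200658, -294150, -416928
Δ²: -22188, -34098, -49632, -69270, -93492, -122778
Δ³: -11910, -15534, -19638, -24222, -29286
Δ⁴: -3624, -4104, -4584, -5064
Δ⁵: -480, -480, -480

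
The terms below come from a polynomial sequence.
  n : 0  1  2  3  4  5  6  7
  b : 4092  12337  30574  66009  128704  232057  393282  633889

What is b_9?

1463649

First differences: 8245 , 18237 , 35435 , 62695 , 103353 , 161225 , 240607
Second differences: 9992 , 17198 , 27260 , 40658 , 57872 , 79382
Third differences: 7206 , 10062 , 13398 , 17214 , 21510
Fourth differences: 2856 , 3336 , 3816 , 4296
Fifth differences: 480 , 480 , 480
Constant fifth difference = 480, so extend:
4296 + 480 = 4776;  21510 + 4776 = 26286;  79382 + 26286 = 105668;  240607 + 105668 = 346275;  633889 + 346275 = 980164
4776 + 480 = 5256;  26286 + 5256 = 31542;  105668 + 31542 = 137210;  346275 + 137210 = 483485;  980164 + 483485 = 1463649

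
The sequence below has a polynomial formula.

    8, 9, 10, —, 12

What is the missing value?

Using the first 3 terms:
Δ: 1  1
Constant first difference = 1.
Extend forward: 10 + 1 = 11

11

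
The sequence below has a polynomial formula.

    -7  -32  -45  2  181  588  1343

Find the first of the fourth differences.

24

First differences: -25, -13, 47, 179, 407, 755
Second differences: 12, 60, 132, 228, 348
Third differences: 48, 72, 96, 120
Fourth differences: 24, 24, 24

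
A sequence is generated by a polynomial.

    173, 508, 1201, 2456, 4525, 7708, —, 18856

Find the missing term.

Using the first 6 terms:
335, 693, 1255, 2069, 3183
358, 562, 814, 1114
204, 252, 300
48, 48
Constant fourth difference = 48.
Extend forward: 300 + 48 = 348;  1114 + 348 = 1462;  3183 + 1462 = 4645;  7708 + 4645 = 12353

12353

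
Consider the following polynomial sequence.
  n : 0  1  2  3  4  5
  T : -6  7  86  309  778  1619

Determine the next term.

Δ: 13, 79, 223, 469, 841
Δ²: 66, 144, 246, 372
Δ³: 78, 102, 126
Δ⁴: 24, 24
The fourth differences are constant (24).
126 + 24 = 150;  372 + 150 = 522;  841 + 522 = 1363;  1619 + 1363 = 2982

2982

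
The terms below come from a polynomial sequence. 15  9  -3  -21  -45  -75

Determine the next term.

Δ: -6, -12, -18, -24, -30
Δ²: -6, -6, -6, -6
Constant second difference = -6, so extend:
-30 − 6 = -36;  -75 − 36 = -111

-111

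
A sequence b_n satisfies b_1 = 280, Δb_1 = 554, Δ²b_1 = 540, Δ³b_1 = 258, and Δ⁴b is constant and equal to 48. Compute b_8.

Build the table forward from the leading diagonal:
D4: 48  48  48  48  48  48  48  48
D3: 258  306  354  402  450  498  546  594
D2: 540  798  1104  1458  1860  2310  2808  3354
D1: 554  1094  1892  2996  4454  6314  8624  11432
b: 280  834  1928  3820  6816  11270  17584  26208

26208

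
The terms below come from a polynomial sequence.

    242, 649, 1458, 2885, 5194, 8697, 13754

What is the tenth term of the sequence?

42569

Δ: 407, 809, 1427, 2309, 3503, 5057
Δ²: 402, 618, 882, 1194, 1554
Δ³: 216, 264, 312, 360
Δ⁴: 48, 48, 48
Constant fourth difference = 48, so extend:
360 + 48 = 408;  1554 + 408 = 1962;  5057 + 1962 = 7019;  13754 + 7019 = 20773
408 + 48 = 456;  1962 + 456 = 2418;  7019 + 2418 = 9437;  20773 + 9437 = 30210
456 + 48 = 504;  2418 + 504 = 2922;  9437 + 2922 = 12359;  30210 + 12359 = 42569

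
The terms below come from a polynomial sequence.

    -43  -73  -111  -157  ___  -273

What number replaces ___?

Using the first 4 terms:
-30, -38, -46
-8, -8
Constant second difference = -8.
Extend forward: -46 − 8 = -54;  -157 − 54 = -211

-211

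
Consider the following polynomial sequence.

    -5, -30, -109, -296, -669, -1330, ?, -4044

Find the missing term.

Using the first 6 terms:
First differences: -25, -79, -187, -373, -661
Second differences: -54, -108, -186, -288
Third differences: -54, -78, -102
Fourth differences: -24, -24
Constant fourth difference = -24.
Extend forward: -102 − 24 = -126;  -288 − 126 = -414;  -661 − 414 = -1075;  -1330 − 1075 = -2405

-2405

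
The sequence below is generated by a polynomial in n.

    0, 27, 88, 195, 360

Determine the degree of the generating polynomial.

3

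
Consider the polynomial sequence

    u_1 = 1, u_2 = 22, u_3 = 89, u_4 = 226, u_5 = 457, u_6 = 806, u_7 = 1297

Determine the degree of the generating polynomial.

3

D1: 21, 67, 137, 231, 349, 491
D2: 46, 70, 94, 118, 142
D3: 24, 24, 24, 24
The third differences are constant, so the polynomial has degree 3.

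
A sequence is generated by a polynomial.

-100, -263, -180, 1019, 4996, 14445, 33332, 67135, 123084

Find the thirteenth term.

787700

First differences: -163  83  1199  3977  9449  18887  33803  55949
Second differences: 246  1116  2778  5472  9438  14916  22146
Third differences: 870  1662  2694  3966  5478  7230
Fourth differences: 792  1032  1272  1512  1752
Fifth differences: 240  240  240  240
Fifth differences constant at 240.
1752 + 240 = 1992;  7230 + 1992 = 9222;  22146 + 9222 = 31368;  55949 + 31368 = 87317;  123084 + 87317 = 210401
1992 + 240 = 2232;  9222 + 2232 = 11454;  31368 + 11454 = 42822;  87317 + 42822 = 130139;  210401 + 130139 = 340540
2232 + 240 = 2472;  11454 + 2472 = 13926;  42822 + 13926 = 56748;  130139 + 56748 = 186887;  340540 + 186887 = 527427
2472 + 240 = 2712;  13926 + 2712 = 16638;  56748 + 16638 = 73386;  186887 + 73386 = 260273;  527427 + 260273 = 787700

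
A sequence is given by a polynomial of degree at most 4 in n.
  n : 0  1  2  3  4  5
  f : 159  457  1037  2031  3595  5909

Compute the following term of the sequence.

9177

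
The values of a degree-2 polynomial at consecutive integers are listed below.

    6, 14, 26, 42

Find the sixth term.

Δ: 8  12  16
Δ²: 4  4
Constant second difference = 4, so extend:
16 + 4 = 20;  42 + 20 = 62
20 + 4 = 24;  62 + 24 = 86

86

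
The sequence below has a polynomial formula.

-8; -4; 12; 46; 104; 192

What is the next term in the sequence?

First differences: 4, 16, 34, 58, 88
Second differences: 12, 18, 24, 30
Third differences: 6, 6, 6
The third differences are constant (6).
30 + 6 = 36;  88 + 36 = 124;  192 + 124 = 316

316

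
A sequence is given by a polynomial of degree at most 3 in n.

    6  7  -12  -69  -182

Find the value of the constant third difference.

-18

First differences: 1, -19, -57, -113
Second differences: -20, -38, -56
Third differences: -18, -18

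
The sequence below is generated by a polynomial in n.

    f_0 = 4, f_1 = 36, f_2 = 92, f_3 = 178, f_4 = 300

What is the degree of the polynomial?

3

32, 56, 86, 122
24, 30, 36
6, 6
The third differences are constant, so the polynomial has degree 3.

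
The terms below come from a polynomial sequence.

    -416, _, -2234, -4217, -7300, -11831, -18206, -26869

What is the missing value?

Using the last 6 terms:
-1983, -3083, -4531, -6375, -8663
-1100, -1448, -1844, -2288
-348, -396, -444
-48, -48
Constant fourth difference = -48.
Extend backward: -348 + 48 = -300;  -1100 + 300 = -800;  -1983 + 800 = -1183;  -2234 + 1183 = -1051

-1051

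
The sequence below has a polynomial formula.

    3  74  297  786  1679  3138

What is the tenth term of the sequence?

71, 223, 489, 893, 1459
152, 266, 404, 566
114, 138, 162
24, 24
Constant fourth difference = 24, so extend:
162 + 24 = 186;  566 + 186 = 752;  1459 + 752 = 2211;  3138 + 2211 = 5349
186 + 24 = 210;  752 + 210 = 962;  2211 + 962 = 3173;  5349 + 3173 = 8522
210 + 24 = 234;  962 + 234 = 1196;  3173 + 1196 = 4369;  8522 + 4369 = 12891
234 + 24 = 258;  1196 + 258 = 1454;  4369 + 1454 = 5823;  12891 + 5823 = 18714

18714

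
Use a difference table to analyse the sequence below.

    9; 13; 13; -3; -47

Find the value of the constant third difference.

Δ: 4, 0, -16, -44
Δ²: -4, -16, -28
Δ³: -12, -12

-12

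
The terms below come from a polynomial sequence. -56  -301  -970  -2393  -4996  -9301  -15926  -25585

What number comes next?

-39088

D1: -245, -669, -1423, -2603, -4305, -6625, -9659
D2: -424, -754, -1180, -1702, -2320, -3034
D3: -330, -426, -522, -618, -714
D4: -96, -96, -96, -96
The fourth differences are constant (-96).
-714 − 96 = -810;  -3034 − 810 = -3844;  -9659 − 3844 = -13503;  -25585 − 13503 = -39088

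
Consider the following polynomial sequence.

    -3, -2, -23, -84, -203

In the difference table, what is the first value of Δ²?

D1: 1, -21, -61, -119
D2: -22, -40, -58
D3: -18, -18

-22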